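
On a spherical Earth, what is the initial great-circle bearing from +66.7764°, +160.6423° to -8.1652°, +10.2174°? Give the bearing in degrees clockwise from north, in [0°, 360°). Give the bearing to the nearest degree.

Δλ = 10.2174 − 160.6423 = -150.4249°.
θ = atan2( sin Δλ · cos φ₂ , cos φ₁ · sin φ₂ − sin φ₁ · cos φ₂ · cos Δλ )
  = atan2(-0.48856, 0.73513) = -33.608° → normalised to [0°, 360°): 326.392°.

326°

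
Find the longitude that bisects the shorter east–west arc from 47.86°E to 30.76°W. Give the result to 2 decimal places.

Signed shortest Δλ from +47.86° to -30.76° is -78.62°.
Midpoint longitude = +47.86° + (-78.62°)/2 = +47.86° − 39.31° = +8.55°.

8.55°E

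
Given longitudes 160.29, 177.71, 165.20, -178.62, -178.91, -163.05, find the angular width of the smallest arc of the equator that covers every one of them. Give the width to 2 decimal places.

Sort the longitudes: -178.91°, -178.62°, -163.05°, +160.29°, +165.20°, +177.71°.
Eastward gaps between consecutive values (wrapping around): 0.29°, 15.57°, 323.34°, 4.91°, 12.51°, 3.38°.
Largest gap = 323.34° ⇒ minimal covering band is its complement: 360° − 323.34° = 36.66°.
Band runs from +160.29° eastward to -163.05°, crossing the antimeridian.

36.66°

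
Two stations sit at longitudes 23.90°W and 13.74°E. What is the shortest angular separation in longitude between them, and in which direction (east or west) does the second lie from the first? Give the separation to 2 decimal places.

Raw difference: 13.74 − -23.90 = 37.64°.
Normalise into (−180°, 180°]: 37.64° stays 37.64°.
Positive ⇒ the second point lies to the east; separation 37.64°.

37.64° east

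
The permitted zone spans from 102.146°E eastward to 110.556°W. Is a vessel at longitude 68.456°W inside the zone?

No

Band width going east from +102.146° to -110.556°: ((-110.556 − 102.146) mod 360) = 147.298°.
Offset of -68.456° east of the west edge: ((-68.456 − 102.146) mod 360) = 189.398°.
189.398° > 147.298° ⇒ outside.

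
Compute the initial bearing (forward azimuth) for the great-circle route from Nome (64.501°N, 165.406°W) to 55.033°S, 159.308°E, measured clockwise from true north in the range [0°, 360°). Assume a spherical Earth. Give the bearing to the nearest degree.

Δλ = 159.308 − -165.406 = 324.714°; wrapped into (−180°, 180°]: -35.286°.
θ = atan2( sin Δλ · cos φ₂ , cos φ₁ · sin φ₂ − sin φ₁ · cos φ₂ · cos Δλ )
  = atan2(-0.33106, -0.77503) = -156.870° → normalised to [0°, 360°): 203.130°.

203°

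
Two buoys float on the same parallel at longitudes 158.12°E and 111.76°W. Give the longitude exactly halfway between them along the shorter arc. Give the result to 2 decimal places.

156.82°W

Signed shortest Δλ from +158.12° to -111.76° is +90.12°.
Midpoint longitude = +158.12° + (+90.12°)/2 = +158.12° + 45.06° = +203.18°.
Normalise into (−180°, 180°]: -156.82°.
(The naïve average (+158.12 + -111.76)/2 = 23.18° is on the wrong side of the globe.)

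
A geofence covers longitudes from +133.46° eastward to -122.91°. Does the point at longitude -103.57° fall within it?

No

Band width going east from +133.46° to -122.91°: ((-122.91 − 133.46) mod 360) = 103.63°.
Offset of -103.57° east of the west edge: ((-103.57 − 133.46) mod 360) = 122.97°.
122.97° > 103.63° ⇒ outside.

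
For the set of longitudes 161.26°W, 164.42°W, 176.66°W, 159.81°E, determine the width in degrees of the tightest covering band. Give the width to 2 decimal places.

Sort the longitudes: -176.66°, -164.42°, -161.26°, +159.81°.
Eastward gaps between consecutive values (wrapping around): 12.24°, 3.16°, 321.07°, 23.53°.
Largest gap = 321.07° ⇒ minimal covering band is its complement: 360° − 321.07° = 38.93°.
Band runs from +159.81° eastward to -161.26°, crossing the antimeridian.

38.93°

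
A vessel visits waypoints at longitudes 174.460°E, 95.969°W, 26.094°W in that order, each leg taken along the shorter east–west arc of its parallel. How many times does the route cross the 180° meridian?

Leg 1: +174.460° → -95.969°, shortest Δλ = 89.571° (east) — crosses 180°.
Leg 2: -95.969° → -26.094°, shortest Δλ = 69.875° (east) — does not cross 180°.
Total crossings: 1.

1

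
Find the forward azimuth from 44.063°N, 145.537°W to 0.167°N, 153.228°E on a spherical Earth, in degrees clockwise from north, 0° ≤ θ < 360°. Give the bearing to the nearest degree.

Δλ = 153.228 − -145.537 = 298.765°; wrapped into (−180°, 180°]: -61.235°.
θ = atan2( sin Δλ · cos φ₂ , cos φ₁ · sin φ₂ − sin φ₁ · cos φ₂ · cos Δλ )
  = atan2(-0.87660, -0.33257) = -110.776° → normalised to [0°, 360°): 249.224°.

249°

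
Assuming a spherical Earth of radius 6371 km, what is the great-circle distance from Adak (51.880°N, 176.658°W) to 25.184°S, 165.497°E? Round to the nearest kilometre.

Δλ = 165.497 − -176.658 = 342.155°; wrapped into (−180°, 180°]: -17.845°.
Δφ = -25.184 − 51.880 = -77.064°.
a = sin²(Δφ/2) + cos φ₁ · cos φ₂ · sin²(Δλ/2) = 0.401507.
c = 2·atan2(√a, √(1−a)) = 1.37251 rad → d = 6371·c ≈ 8744.28 km.

8744 km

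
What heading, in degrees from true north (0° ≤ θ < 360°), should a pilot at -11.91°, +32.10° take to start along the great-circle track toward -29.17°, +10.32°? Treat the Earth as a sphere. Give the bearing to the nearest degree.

Δλ = 10.32 − 32.10 = -21.78°.
θ = atan2( sin Δλ · cos φ₂ , cos φ₁ · sin φ₂ − sin φ₁ · cos φ₂ · cos Δλ )
  = atan2(-0.32399, -0.30957) = -133.697° → normalised to [0°, 360°): 226.303°.

226°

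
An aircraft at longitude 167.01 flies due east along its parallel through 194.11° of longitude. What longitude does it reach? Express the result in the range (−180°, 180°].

Start at +167.01°; shift +194.11° → +361.12°.
+361.12° lies outside (−180°, 180°]; subtract 360° → +1.12°.

+1.12°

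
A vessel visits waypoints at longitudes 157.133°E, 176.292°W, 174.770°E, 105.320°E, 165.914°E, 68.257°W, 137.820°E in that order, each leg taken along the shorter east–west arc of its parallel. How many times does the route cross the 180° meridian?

4

Leg 1: +157.133° → -176.292°, shortest Δλ = 26.575° (east) — crosses 180°.
Leg 2: -176.292° → +174.770°, shortest Δλ = -8.938° (west) — crosses 180°.
Leg 3: +174.770° → +105.320°, shortest Δλ = -69.45° (west) — does not cross 180°.
Leg 4: +105.320° → +165.914°, shortest Δλ = 60.594° (east) — does not cross 180°.
Leg 5: +165.914° → -68.257°, shortest Δλ = 125.829° (east) — crosses 180°.
Leg 6: -68.257° → +137.820°, shortest Δλ = -153.923° (west) — crosses 180°.
Total crossings: 4.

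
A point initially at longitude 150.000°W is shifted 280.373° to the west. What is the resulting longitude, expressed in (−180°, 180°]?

Start at -150.000°; shift −280.373° → -430.373°.
-430.373° lies outside (−180°, 180°]; add 360° → -70.373°.

70.373°W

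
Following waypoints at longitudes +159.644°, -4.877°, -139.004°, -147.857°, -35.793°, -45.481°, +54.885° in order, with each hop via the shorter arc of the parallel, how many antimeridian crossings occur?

Leg 1: +159.644° → -4.877°, shortest Δλ = -164.521° (west) — does not cross 180°.
Leg 2: -4.877° → -139.004°, shortest Δλ = -134.127° (west) — does not cross 180°.
Leg 3: -139.004° → -147.857°, shortest Δλ = -8.853° (west) — does not cross 180°.
Leg 4: -147.857° → -35.793°, shortest Δλ = 112.064° (east) — does not cross 180°.
Leg 5: -35.793° → -45.481°, shortest Δλ = -9.688° (west) — does not cross 180°.
Leg 6: -45.481° → +54.885°, shortest Δλ = 100.366° (east) — does not cross 180°.
Total crossings: 0.

0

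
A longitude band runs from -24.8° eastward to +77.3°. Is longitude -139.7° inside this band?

Band width going east from -24.8° to +77.3°: ((77.3 − -24.8) mod 360) = 102.1°.
Offset of -139.7° east of the west edge: ((-139.7 − -24.8) mod 360) = 245.1°.
245.1° > 102.1° ⇒ outside.

No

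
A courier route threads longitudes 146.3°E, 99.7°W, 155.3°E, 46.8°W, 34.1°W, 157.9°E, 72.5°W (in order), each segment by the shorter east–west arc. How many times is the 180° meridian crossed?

5

Leg 1: +146.3° → -99.7°, shortest Δλ = 114.0° (east) — crosses 180°.
Leg 2: -99.7° → +155.3°, shortest Δλ = -105.0° (west) — crosses 180°.
Leg 3: +155.3° → -46.8°, shortest Δλ = 157.9° (east) — crosses 180°.
Leg 4: -46.8° → -34.1°, shortest Δλ = 12.7° (east) — does not cross 180°.
Leg 5: -34.1° → +157.9°, shortest Δλ = -168.0° (west) — crosses 180°.
Leg 6: +157.9° → -72.5°, shortest Δλ = 129.6° (east) — crosses 180°.
Total crossings: 5.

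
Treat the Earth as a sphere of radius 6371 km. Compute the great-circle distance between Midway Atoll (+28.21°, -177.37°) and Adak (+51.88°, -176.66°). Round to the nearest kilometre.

2633 km

Δλ = -176.66 − -177.37 = 0.71°.
Δφ = 51.88 − 28.21 = 23.67°.
a = sin²(Δφ/2) + cos φ₁ · cos φ₂ · sin²(Δλ/2) = 0.042084.
c = 2·atan2(√a, √(1−a)) = 0.41322 rad → d = 6371·c ≈ 2632.65 km.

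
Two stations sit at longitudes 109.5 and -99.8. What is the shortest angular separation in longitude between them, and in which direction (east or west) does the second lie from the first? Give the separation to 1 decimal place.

Raw difference: -99.8 − 109.5 = -209.3°.
Normalise into (−180°, 180°]: -209.3° + 360° = 150.7°.
Positive ⇒ the second point lies to the east; separation 150.7°.

150.7° east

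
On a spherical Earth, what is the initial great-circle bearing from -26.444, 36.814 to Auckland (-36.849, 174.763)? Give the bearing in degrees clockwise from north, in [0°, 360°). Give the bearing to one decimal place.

146.2°

Δλ = 174.763 − 36.814 = 137.949°.
θ = atan2( sin Δλ · cos φ₂ , cos φ₁ · sin φ₂ − sin φ₁ · cos φ₂ · cos Δλ )
  = atan2(0.53598, -0.80157) = 146.231° → normalised to [0°, 360°): 146.231°.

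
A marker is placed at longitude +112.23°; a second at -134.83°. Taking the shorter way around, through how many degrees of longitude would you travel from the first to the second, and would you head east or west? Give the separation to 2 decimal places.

112.94° east

Raw difference: -134.83 − 112.23 = -247.06°.
Normalise into (−180°, 180°]: -247.06° + 360° = 112.94°.
Positive ⇒ the second point lies to the east; separation 112.94°.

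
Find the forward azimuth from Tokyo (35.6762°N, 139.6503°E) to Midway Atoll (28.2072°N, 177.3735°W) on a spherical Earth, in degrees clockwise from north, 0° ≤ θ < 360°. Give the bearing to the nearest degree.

89°

Δλ = -177.3735 − 139.6503 = -317.0238°; wrapped into (−180°, 180°]: 42.9762°.
θ = atan2( sin Δλ · cos φ₂ , cos φ₁ · sin φ₂ − sin φ₁ · cos φ₂ · cos Δλ )
  = atan2(0.60074, 0.00793) = 89.243° → normalised to [0°, 360°): 89.243°.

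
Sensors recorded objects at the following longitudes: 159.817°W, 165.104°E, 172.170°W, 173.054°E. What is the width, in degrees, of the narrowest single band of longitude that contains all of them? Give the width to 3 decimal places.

Sort the longitudes: -172.170°, -159.817°, +165.104°, +173.054°.
Eastward gaps between consecutive values (wrapping around): 12.353°, 324.921°, 7.950°, 14.776°.
Largest gap = 324.921° ⇒ minimal covering band is its complement: 360° − 324.921° = 35.079°.
Band runs from +165.104° eastward to -159.817°, crossing the antimeridian.

35.079°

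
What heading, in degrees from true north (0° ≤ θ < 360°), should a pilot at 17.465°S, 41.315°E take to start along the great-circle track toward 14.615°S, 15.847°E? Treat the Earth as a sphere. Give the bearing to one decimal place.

Δλ = 15.847 − 41.315 = -25.468°.
θ = atan2( sin Δλ · cos φ₂ , cos φ₁ · sin φ₂ − sin φ₁ · cos φ₂ · cos Δλ )
  = atan2(-0.41609, 0.02150) = -87.042° → normalised to [0°, 360°): 272.958°.

273.0°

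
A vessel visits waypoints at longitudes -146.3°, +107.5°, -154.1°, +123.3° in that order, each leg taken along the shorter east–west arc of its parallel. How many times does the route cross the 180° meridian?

3

Leg 1: -146.3° → +107.5°, shortest Δλ = -106.2° (west) — crosses 180°.
Leg 2: +107.5° → -154.1°, shortest Δλ = 98.4° (east) — crosses 180°.
Leg 3: -154.1° → +123.3°, shortest Δλ = -82.6° (west) — crosses 180°.
Total crossings: 3.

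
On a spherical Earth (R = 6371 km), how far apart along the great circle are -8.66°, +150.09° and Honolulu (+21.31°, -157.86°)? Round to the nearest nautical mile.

3556 nmi

Δλ = -157.86 − 150.09 = -307.95°; wrapped into (−180°, 180°]: 52.05°.
Δφ = 21.31 − -8.66 = 29.97°.
a = sin²(Δφ/2) + cos φ₁ · cos φ₂ · sin²(Δλ/2) = 0.244162.
c = 2·atan2(√a, √(1−a)) = 1.03366 rad → d = 6371·c ≈ 6585.47 km ≈ 3555.87 nmi.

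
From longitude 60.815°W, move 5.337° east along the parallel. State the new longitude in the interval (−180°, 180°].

Start at -60.815°; shift +5.337° → -55.478°.
-55.478° already lies in (−180°, 180°].

55.478°W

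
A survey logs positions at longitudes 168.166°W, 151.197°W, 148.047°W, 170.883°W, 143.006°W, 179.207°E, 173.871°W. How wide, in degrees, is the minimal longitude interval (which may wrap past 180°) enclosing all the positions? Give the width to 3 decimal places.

37.787°

Sort the longitudes: -173.871°, -170.883°, -168.166°, -151.197°, -148.047°, -143.006°, +179.207°.
Eastward gaps between consecutive values (wrapping around): 2.988°, 2.717°, 16.969°, 3.150°, 5.041°, 322.213°, 6.922°.
Largest gap = 322.213° ⇒ minimal covering band is its complement: 360° − 322.213° = 37.787°.
Band runs from +179.207° eastward to -143.006°, crossing the antimeridian.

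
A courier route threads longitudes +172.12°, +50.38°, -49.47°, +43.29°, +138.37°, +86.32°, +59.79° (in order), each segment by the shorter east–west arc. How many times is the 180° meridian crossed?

0

Leg 1: +172.12° → +50.38°, shortest Δλ = -121.74° (west) — does not cross 180°.
Leg 2: +50.38° → -49.47°, shortest Δλ = -99.85° (west) — does not cross 180°.
Leg 3: -49.47° → +43.29°, shortest Δλ = 92.76° (east) — does not cross 180°.
Leg 4: +43.29° → +138.37°, shortest Δλ = 95.08° (east) — does not cross 180°.
Leg 5: +138.37° → +86.32°, shortest Δλ = -52.05° (west) — does not cross 180°.
Leg 6: +86.32° → +59.79°, shortest Δλ = -26.53° (west) — does not cross 180°.
Total crossings: 0.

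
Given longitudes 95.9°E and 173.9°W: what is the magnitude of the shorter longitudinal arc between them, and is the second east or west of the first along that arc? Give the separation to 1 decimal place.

90.2° east

Raw difference: -173.9 − 95.9 = -269.8°.
Normalise into (−180°, 180°]: -269.8° + 360° = 90.2°.
Positive ⇒ the second point lies to the east; separation 90.2°.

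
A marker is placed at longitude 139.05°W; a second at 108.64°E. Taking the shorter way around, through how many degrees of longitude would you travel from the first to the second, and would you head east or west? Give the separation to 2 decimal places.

Raw difference: 108.64 − -139.05 = 247.69°.
Normalise into (−180°, 180°]: 247.69° − 360° = -112.31°.
Negative ⇒ the second point lies to the west; separation 112.31°.

112.31° west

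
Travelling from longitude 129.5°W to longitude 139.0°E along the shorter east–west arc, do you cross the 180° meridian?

Naïve |139.0 − -129.5| = 268.5° > 180°, so the shorter arc goes the other way round — across 180°.
Signed shortest Δλ = ((139.0 − -129.5 + 180) mod 360) − 180 = -91.5°.
Going west by 91.5° from -129.5° passes through 180° before reaching +139.0°.

Yes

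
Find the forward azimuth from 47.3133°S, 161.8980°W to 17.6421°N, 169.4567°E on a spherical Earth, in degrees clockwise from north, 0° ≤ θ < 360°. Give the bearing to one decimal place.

Δλ = 169.4567 − -161.8980 = 331.3547°; wrapped into (−180°, 180°]: -28.6453°.
θ = atan2( sin Δλ · cos φ₂ , cos φ₁ · sin φ₂ − sin φ₁ · cos φ₂ · cos Δλ )
  = atan2(-0.45684, 0.82024) = -29.116° → normalised to [0°, 360°): 330.884°.

330.9°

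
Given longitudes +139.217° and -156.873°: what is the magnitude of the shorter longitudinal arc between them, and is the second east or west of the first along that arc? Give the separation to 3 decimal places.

Raw difference: -156.873 − 139.217 = -296.09°.
Normalise into (−180°, 180°]: -296.09° + 360° = 63.91°.
Positive ⇒ the second point lies to the east; separation 63.910°.

63.910° east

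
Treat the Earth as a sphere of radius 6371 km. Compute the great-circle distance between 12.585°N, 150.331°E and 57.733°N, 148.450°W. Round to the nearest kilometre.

7140 km

Δλ = -148.450 − 150.331 = -298.781°; wrapped into (−180°, 180°]: 61.219°.
Δφ = 57.733 − 12.585 = 45.148°.
a = sin²(Δφ/2) + cos φ₁ · cos φ₂ · sin²(Δλ/2) = 0.282450.
c = 2·atan2(√a, √(1−a)) = 1.12065 rad → d = 6371·c ≈ 7139.64 km.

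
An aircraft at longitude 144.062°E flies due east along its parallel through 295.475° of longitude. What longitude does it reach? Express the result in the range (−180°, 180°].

79.537°E

Start at +144.062°; shift +295.475° → +439.537°.
+439.537° lies outside (−180°, 180°]; subtract 360° → +79.537°.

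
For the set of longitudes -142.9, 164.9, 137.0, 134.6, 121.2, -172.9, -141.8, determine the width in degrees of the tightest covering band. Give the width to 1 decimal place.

97.0°

Sort the longitudes: -172.9°, -142.9°, -141.8°, +121.2°, +134.6°, +137.0°, +164.9°.
Eastward gaps between consecutive values (wrapping around): 30.0°, 1.1°, 263.0°, 13.4°, 2.4°, 27.9°, 22.2°.
Largest gap = 263.0° ⇒ minimal covering band is its complement: 360° − 263.0° = 97.0°.
Band runs from +121.2° eastward to -141.8°, crossing the antimeridian.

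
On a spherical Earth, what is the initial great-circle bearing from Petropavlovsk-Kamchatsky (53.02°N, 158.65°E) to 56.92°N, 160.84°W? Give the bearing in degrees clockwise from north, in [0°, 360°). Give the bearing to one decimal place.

Δλ = -160.84 − 158.65 = -319.49°; wrapped into (−180°, 180°]: 40.51°.
θ = atan2( sin Δλ · cos φ₂ , cos φ₁ · sin φ₂ − sin φ₁ · cos φ₂ · cos Δλ )
  = atan2(0.35455, 0.17253) = 64.051° → normalised to [0°, 360°): 64.051°.

64.1°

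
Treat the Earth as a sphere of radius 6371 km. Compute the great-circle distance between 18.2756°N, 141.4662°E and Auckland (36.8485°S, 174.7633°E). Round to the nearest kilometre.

Δλ = 174.7633 − 141.4662 = 33.2971°.
Δφ = -36.8485 − 18.2756 = -55.1241°.
a = sin²(Δφ/2) + cos φ₁ · cos φ₂ · sin²(Δλ/2) = 0.276471.
c = 2·atan2(√a, √(1−a)) = 1.10732 rad → d = 6371·c ≈ 7054.75 km.

7055 km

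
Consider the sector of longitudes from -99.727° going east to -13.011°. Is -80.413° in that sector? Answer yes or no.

Band width going east from -99.727° to -13.011°: ((-13.011 − -99.727) mod 360) = 86.716°.
Offset of -80.413° east of the west edge: ((-80.413 − -99.727) mod 360) = 19.314°.
19.314° ≤ 86.716° ⇒ inside.

Yes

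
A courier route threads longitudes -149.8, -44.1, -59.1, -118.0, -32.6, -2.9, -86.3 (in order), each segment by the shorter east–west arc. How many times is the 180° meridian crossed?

0

Leg 1: -149.8° → -44.1°, shortest Δλ = 105.7° (east) — does not cross 180°.
Leg 2: -44.1° → -59.1°, shortest Δλ = -15.0° (west) — does not cross 180°.
Leg 3: -59.1° → -118.0°, shortest Δλ = -58.9° (west) — does not cross 180°.
Leg 4: -118.0° → -32.6°, shortest Δλ = 85.4° (east) — does not cross 180°.
Leg 5: -32.6° → -2.9°, shortest Δλ = 29.7° (east) — does not cross 180°.
Leg 6: -2.9° → -86.3°, shortest Δλ = -83.4° (west) — does not cross 180°.
Total crossings: 0.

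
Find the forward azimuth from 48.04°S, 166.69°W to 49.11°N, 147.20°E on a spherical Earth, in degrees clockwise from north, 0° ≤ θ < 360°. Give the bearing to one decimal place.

Δλ = 147.20 − -166.69 = 313.89°; wrapped into (−180°, 180°]: -46.11°.
θ = atan2( sin Δλ · cos φ₂ , cos φ₁ · sin φ₂ − sin φ₁ · cos φ₂ · cos Δλ )
  = atan2(-0.47176, 0.84292) = -29.235° → normalised to [0°, 360°): 330.765°.

330.8°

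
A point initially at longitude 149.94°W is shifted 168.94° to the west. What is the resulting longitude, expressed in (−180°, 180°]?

Start at -149.94°; shift −168.94° → -318.88°.
-318.88° lies outside (−180°, 180°]; add 360° → +41.12°.

41.12°E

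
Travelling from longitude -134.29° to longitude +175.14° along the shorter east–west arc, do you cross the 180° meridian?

Yes

Naïve |175.14 − -134.29| = 309.43° > 180°, so the shorter arc goes the other way round — across 180°.
Signed shortest Δλ = ((175.14 − -134.29 + 180) mod 360) − 180 = -50.57°.
Going west by 50.57° from -134.29° passes through 180° before reaching +175.14°.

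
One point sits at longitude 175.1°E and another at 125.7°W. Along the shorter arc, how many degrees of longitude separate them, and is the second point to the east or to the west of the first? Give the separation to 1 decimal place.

59.2° east

Raw difference: -125.7 − 175.1 = -300.8°.
Normalise into (−180°, 180°]: -300.8° + 360° = 59.2°.
Positive ⇒ the second point lies to the east; separation 59.2°.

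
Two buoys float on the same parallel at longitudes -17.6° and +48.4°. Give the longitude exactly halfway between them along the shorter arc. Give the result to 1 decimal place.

Signed shortest Δλ from -17.6° to +48.4° is +66.0°.
Midpoint longitude = -17.6° + (+66.0°)/2 = -17.6° + 33.0° = +15.4°.

+15.4°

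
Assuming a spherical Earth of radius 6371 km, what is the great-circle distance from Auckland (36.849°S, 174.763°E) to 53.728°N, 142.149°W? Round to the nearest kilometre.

Δλ = -142.149 − 174.763 = -316.912°; wrapped into (−180°, 180°]: 43.088°.
Δφ = 53.728 − -36.849 = 90.577°.
a = sin²(Δφ/2) + cos φ₁ · cos φ₂ · sin²(Δλ/2) = 0.568875.
c = 2·atan2(√a, √(1−a)) = 1.70899 rad → d = 6371·c ≈ 10887.95 km.

10888 km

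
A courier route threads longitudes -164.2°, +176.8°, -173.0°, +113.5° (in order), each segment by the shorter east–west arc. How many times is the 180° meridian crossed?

3

Leg 1: -164.2° → +176.8°, shortest Δλ = -19.0° (west) — crosses 180°.
Leg 2: +176.8° → -173.0°, shortest Δλ = 10.2° (east) — crosses 180°.
Leg 3: -173.0° → +113.5°, shortest Δλ = -73.5° (west) — crosses 180°.
Total crossings: 3.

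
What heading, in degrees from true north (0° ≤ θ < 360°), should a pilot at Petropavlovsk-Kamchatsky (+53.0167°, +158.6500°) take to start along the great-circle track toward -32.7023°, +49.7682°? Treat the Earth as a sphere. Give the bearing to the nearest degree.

Δλ = 49.7682 − 158.6500 = -108.8818°.
θ = atan2( sin Δλ · cos φ₂ , cos φ₁ · sin φ₂ − sin φ₁ · cos φ₂ · cos Δλ )
  = atan2(-0.79621, -0.10749) = -97.688° → normalised to [0°, 360°): 262.312°.

262°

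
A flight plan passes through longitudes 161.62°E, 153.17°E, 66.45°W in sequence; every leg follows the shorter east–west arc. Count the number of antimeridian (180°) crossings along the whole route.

Leg 1: +161.62° → +153.17°, shortest Δλ = -8.45° (west) — does not cross 180°.
Leg 2: +153.17° → -66.45°, shortest Δλ = 140.38° (east) — crosses 180°.
Total crossings: 1.

1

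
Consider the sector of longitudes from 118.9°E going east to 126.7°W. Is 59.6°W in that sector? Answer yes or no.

No

Band width going east from +118.9° to -126.7°: ((-126.7 − 118.9) mod 360) = 114.4°.
Offset of -59.6° east of the west edge: ((-59.6 − 118.9) mod 360) = 181.5°.
181.5° > 114.4° ⇒ outside.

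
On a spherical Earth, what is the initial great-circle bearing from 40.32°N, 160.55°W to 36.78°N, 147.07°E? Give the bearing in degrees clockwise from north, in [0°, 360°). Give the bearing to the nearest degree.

282°

Δλ = 147.07 − -160.55 = 307.62°; wrapped into (−180°, 180°]: -52.38°.
θ = atan2( sin Δλ · cos φ₂ , cos φ₁ · sin φ₂ − sin φ₁ · cos φ₂ · cos Δλ )
  = atan2(-0.63441, 0.14015) = -77.542° → normalised to [0°, 360°): 282.458°.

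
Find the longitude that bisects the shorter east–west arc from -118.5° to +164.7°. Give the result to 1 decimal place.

Signed shortest Δλ from -118.5° to +164.7° is -76.8°.
Midpoint longitude = -118.5° + (-76.8°)/2 = -118.5° − 38.4° = -156.9°.
(The naïve average (-118.5 + +164.7)/2 = 23.1° is on the wrong side of the globe.)

-156.9°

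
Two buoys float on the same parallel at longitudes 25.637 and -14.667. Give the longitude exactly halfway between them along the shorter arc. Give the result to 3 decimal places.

+5.485°

Signed shortest Δλ from +25.637° to -14.667° is -40.304°.
Midpoint longitude = +25.637° + (-40.304°)/2 = +25.637° − 20.152° = +5.485°.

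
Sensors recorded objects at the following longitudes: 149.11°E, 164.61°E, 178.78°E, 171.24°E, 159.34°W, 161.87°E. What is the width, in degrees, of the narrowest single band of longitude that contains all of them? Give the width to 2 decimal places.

51.55°

Sort the longitudes: -159.34°, +149.11°, +161.87°, +164.61°, +171.24°, +178.78°.
Eastward gaps between consecutive values (wrapping around): 308.45°, 12.76°, 2.74°, 6.63°, 7.54°, 21.88°.
Largest gap = 308.45° ⇒ minimal covering band is its complement: 360° − 308.45° = 51.55°.
Band runs from +149.11° eastward to -159.34°, crossing the antimeridian.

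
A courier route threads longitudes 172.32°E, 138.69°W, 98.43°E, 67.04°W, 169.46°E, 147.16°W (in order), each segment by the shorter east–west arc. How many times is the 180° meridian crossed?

4

Leg 1: +172.32° → -138.69°, shortest Δλ = 48.99° (east) — crosses 180°.
Leg 2: -138.69° → +98.43°, shortest Δλ = -122.88° (west) — crosses 180°.
Leg 3: +98.43° → -67.04°, shortest Δλ = -165.47° (west) — does not cross 180°.
Leg 4: -67.04° → +169.46°, shortest Δλ = -123.5° (west) — crosses 180°.
Leg 5: +169.46° → -147.16°, shortest Δλ = 43.38° (east) — crosses 180°.
Total crossings: 4.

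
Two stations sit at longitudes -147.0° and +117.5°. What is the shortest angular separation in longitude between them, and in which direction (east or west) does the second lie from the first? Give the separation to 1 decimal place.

95.5° west

Raw difference: 117.5 − -147.0 = 264.5°.
Normalise into (−180°, 180°]: 264.5° − 360° = -95.5°.
Negative ⇒ the second point lies to the west; separation 95.5°.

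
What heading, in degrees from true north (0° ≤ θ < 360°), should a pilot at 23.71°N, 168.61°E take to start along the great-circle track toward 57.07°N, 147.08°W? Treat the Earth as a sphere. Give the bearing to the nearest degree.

32°

Δλ = -147.08 − 168.61 = -315.69°; wrapped into (−180°, 180°]: 44.31°.
θ = atan2( sin Δλ · cos φ₂ , cos φ₁ · sin φ₂ − sin φ₁ · cos φ₂ · cos Δλ )
  = atan2(0.37974, 0.61207) = 31.816° → normalised to [0°, 360°): 31.816°.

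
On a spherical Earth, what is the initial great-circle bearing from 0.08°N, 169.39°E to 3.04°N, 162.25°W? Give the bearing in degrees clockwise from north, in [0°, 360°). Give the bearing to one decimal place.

Δλ = -162.25 − 169.39 = -331.64°; wrapped into (−180°, 180°]: 28.36°.
θ = atan2( sin Δλ · cos φ₂ , cos φ₁ · sin φ₂ − sin φ₁ · cos φ₂ · cos Δλ )
  = atan2(0.47434, 0.05181) = 83.767° → normalised to [0°, 360°): 83.767°.

83.8°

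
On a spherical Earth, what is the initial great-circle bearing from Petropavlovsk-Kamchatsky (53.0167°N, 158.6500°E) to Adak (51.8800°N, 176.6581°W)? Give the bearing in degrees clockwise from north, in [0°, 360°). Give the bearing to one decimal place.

84.4°

Δλ = -176.6581 − 158.6500 = -335.3081°; wrapped into (−180°, 180°]: 24.6919°.
θ = atan2( sin Δλ · cos φ₂ , cos φ₁ · sin φ₂ − sin φ₁ · cos φ₂ · cos Δλ )
  = atan2(0.25787, 0.02525) = 84.408° → normalised to [0°, 360°): 84.408°.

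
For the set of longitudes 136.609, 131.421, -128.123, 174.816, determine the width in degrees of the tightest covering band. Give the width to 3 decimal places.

Sort the longitudes: -128.123°, +131.421°, +136.609°, +174.816°.
Eastward gaps between consecutive values (wrapping around): 259.544°, 5.188°, 38.207°, 57.061°.
Largest gap = 259.544° ⇒ minimal covering band is its complement: 360° − 259.544° = 100.456°.
Band runs from +131.421° eastward to -128.123°, crossing the antimeridian.

100.456°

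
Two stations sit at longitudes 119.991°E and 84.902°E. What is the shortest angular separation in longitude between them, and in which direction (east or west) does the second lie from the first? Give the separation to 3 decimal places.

35.089° west

Raw difference: 84.902 − 119.991 = -35.089°.
Normalise into (−180°, 180°]: -35.089° stays -35.089°.
Negative ⇒ the second point lies to the west; separation 35.089°.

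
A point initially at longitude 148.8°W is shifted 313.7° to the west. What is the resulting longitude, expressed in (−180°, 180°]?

Start at -148.8°; shift −313.7° → -462.5°.
-462.5° lies outside (−180°, 180°]; add 360° → -102.5°.

102.5°W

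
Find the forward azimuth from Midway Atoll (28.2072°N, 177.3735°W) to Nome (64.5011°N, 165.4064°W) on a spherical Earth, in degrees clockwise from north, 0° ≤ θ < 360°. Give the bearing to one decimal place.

8.5°

Δλ = -165.4064 − -177.3735 = 11.9671°.
θ = atan2( sin Δλ · cos φ₂ , cos φ₁ · sin φ₂ − sin φ₁ · cos φ₂ · cos Δλ )
  = atan2(0.08926, 0.59635) = 8.513° → normalised to [0°, 360°): 8.513°.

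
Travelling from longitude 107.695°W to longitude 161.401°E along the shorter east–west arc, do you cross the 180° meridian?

Yes

Naïve |161.401 − -107.695| = 269.096° > 180°, so the shorter arc goes the other way round — across 180°.
Signed shortest Δλ = ((161.401 − -107.695 + 180) mod 360) − 180 = -90.904°.
Going west by 90.904° from -107.695° passes through 180° before reaching +161.401°.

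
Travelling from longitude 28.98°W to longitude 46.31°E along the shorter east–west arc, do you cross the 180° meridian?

Signed shortest Δλ = ((46.31 − -28.98 + 180) mod 360) − 180 = 75.29°.
Going east by 75.29° from -28.98° reaches +46.31° without touching 180°.

No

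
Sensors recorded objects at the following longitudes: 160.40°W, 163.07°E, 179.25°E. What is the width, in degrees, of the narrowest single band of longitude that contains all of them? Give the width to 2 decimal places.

Sort the longitudes: -160.40°, +163.07°, +179.25°.
Eastward gaps between consecutive values (wrapping around): 323.47°, 16.18°, 20.35°.
Largest gap = 323.47° ⇒ minimal covering band is its complement: 360° − 323.47° = 36.53°.
Band runs from +163.07° eastward to -160.40°, crossing the antimeridian.

36.53°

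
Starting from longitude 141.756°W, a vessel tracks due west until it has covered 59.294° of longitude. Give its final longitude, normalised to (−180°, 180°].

158.950°E

Start at -141.756°; shift −59.294° → -201.050°.
-201.050° lies outside (−180°, 180°]; add 360° → +158.950°.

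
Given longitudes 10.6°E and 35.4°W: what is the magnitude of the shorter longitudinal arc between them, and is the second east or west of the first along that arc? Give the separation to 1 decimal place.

Raw difference: -35.4 − 10.6 = -46.0°.
Normalise into (−180°, 180°]: -46.0° stays -46.0°.
Negative ⇒ the second point lies to the west; separation 46.0°.

46.0° west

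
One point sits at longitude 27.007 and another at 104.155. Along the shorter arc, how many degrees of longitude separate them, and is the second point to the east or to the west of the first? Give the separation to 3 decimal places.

77.148° east

Raw difference: 104.155 − 27.007 = 77.148°.
Normalise into (−180°, 180°]: 77.148° stays 77.148°.
Positive ⇒ the second point lies to the east; separation 77.148°.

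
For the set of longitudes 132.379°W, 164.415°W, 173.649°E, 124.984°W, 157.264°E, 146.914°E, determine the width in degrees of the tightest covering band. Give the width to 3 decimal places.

Sort the longitudes: -164.415°, -132.379°, -124.984°, +146.914°, +157.264°, +173.649°.
Eastward gaps between consecutive values (wrapping around): 32.036°, 7.395°, 271.898°, 10.350°, 16.385°, 21.936°.
Largest gap = 271.898° ⇒ minimal covering band is its complement: 360° − 271.898° = 88.102°.
Band runs from +146.914° eastward to -124.984°, crossing the antimeridian.

88.102°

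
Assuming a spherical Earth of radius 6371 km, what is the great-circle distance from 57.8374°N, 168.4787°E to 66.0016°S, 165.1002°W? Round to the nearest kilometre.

Δλ = -165.1002 − 168.4787 = -333.5789°; wrapped into (−180°, 180°]: 26.4211°.
Δφ = -66.0016 − 57.8374 = -123.8390°.
a = sin²(Δφ/2) + cos φ₁ · cos φ₂ · sin²(Δλ/2) = 0.789738.
c = 2·atan2(√a, √(1−a)) = 2.18888 rad → d = 6371·c ≈ 13945.36 km.

13945 km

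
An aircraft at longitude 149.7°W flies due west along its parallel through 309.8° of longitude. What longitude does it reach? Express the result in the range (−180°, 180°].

Start at -149.7°; shift −309.8° → -459.5°.
-459.5° lies outside (−180°, 180°]; add 360° → -99.5°.

99.5°W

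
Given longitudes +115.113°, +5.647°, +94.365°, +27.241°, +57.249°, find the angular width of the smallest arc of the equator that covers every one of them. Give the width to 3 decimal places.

109.466°

Sort the longitudes: +5.647°, +27.241°, +57.249°, +94.365°, +115.113°.
Eastward gaps between consecutive values (wrapping around): 21.594°, 30.008°, 37.116°, 20.748°, 250.534°.
Largest gap = 250.534° ⇒ minimal covering band is its complement: 360° − 250.534° = 109.466°.
Band runs from +5.647° eastward to +115.113°.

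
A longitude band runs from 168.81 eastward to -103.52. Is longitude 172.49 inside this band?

Band width going east from +168.81° to -103.52°: ((-103.52 − 168.81) mod 360) = 87.67°.
Offset of +172.49° east of the west edge: ((172.49 − 168.81) mod 360) = 3.68°.
3.68° ≤ 87.67° ⇒ inside.

Yes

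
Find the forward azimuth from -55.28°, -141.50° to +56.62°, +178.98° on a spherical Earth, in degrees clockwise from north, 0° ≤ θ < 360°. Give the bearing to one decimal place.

Δλ = 178.98 − -141.50 = 320.48°; wrapped into (−180°, 180°]: -39.52°.
θ = atan2( sin Δλ · cos φ₂ , cos φ₁ · sin φ₂ − sin φ₁ · cos φ₂ · cos Δλ )
  = atan2(-0.35011, 0.82446) = -23.009° → normalised to [0°, 360°): 336.991°.

337.0°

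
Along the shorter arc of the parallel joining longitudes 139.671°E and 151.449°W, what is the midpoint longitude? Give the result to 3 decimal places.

174.111°E

Signed shortest Δλ from +139.671° to -151.449° is +68.880°.
Midpoint longitude = +139.671° + (+68.880°)/2 = +139.671° + 34.440° = +174.111°.
(The naïve average (+139.671 + -151.449)/2 = -5.889° is on the wrong side of the globe.)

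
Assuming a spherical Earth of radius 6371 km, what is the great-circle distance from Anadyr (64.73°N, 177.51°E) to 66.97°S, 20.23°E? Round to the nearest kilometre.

18958 km

Δλ = 20.23 − 177.51 = -157.28°.
Δφ = -66.97 − 64.73 = -131.70°.
a = sin²(Δφ/2) + cos φ₁ · cos φ₂ · sin²(Δλ/2) = 0.993139.
c = 2·atan2(√a, √(1−a)) = 2.97573 rad → d = 6371·c ≈ 18958.40 km.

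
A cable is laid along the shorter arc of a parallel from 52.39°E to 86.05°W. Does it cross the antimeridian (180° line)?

Signed shortest Δλ = ((-86.05 − 52.39 + 180) mod 360) − 180 = -138.44°.
Going west by 138.44° from +52.39° reaches -86.05° without touching 180°.

No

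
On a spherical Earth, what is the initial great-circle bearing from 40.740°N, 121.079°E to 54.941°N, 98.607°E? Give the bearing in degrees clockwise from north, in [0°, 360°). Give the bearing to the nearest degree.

321°

Δλ = 98.607 − 121.079 = -22.472°.
θ = atan2( sin Δλ · cos φ₂ , cos φ₁ · sin φ₂ − sin φ₁ · cos φ₂ · cos Δλ )
  = atan2(-0.21956, 0.27379) = -38.727° → normalised to [0°, 360°): 321.273°.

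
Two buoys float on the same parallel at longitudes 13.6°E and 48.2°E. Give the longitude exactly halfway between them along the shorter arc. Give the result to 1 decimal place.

30.9°E

Signed shortest Δλ from +13.6° to +48.2° is +34.6°.
Midpoint longitude = +13.6° + (+34.6°)/2 = +13.6° + 17.3° = +30.9°.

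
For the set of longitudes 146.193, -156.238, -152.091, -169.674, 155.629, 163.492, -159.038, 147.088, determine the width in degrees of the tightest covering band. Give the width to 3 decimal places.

61.716°

Sort the longitudes: -169.674°, -159.038°, -156.238°, -152.091°, +146.193°, +147.088°, +155.629°, +163.492°.
Eastward gaps between consecutive values (wrapping around): 10.636°, 2.800°, 4.147°, 298.284°, 0.895°, 8.541°, 7.863°, 26.834°.
Largest gap = 298.284° ⇒ minimal covering band is its complement: 360° − 298.284° = 61.716°.
Band runs from +146.193° eastward to -152.091°, crossing the antimeridian.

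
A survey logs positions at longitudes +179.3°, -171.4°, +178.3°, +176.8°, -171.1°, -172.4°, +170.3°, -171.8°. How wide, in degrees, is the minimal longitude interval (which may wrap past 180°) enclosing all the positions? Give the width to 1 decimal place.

18.6°

Sort the longitudes: -172.4°, -171.8°, -171.4°, -171.1°, +170.3°, +176.8°, +178.3°, +179.3°.
Eastward gaps between consecutive values (wrapping around): 0.6°, 0.4°, 0.3°, 341.4°, 6.5°, 1.5°, 1.0°, 8.3°.
Largest gap = 341.4° ⇒ minimal covering band is its complement: 360° − 341.4° = 18.6°.
Band runs from +170.3° eastward to -171.1°, crossing the antimeridian.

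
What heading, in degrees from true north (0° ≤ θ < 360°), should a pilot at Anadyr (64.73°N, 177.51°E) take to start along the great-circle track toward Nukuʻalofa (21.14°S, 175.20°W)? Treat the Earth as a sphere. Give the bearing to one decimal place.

Δλ = -175.20 − 177.51 = -352.71°; wrapped into (−180°, 180°]: 7.29°.
θ = atan2( sin Δλ · cos φ₂ , cos φ₁ · sin φ₂ − sin φ₁ · cos φ₂ · cos Δλ )
  = atan2(0.11835, -0.99059) = 173.187° → normalised to [0°, 360°): 173.187°.

173.2°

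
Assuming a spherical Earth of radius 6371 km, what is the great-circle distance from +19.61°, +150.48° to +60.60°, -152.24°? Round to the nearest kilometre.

Δλ = -152.24 − 150.48 = -302.72°; wrapped into (−180°, 180°]: 57.28°.
Δφ = 60.60 − 19.61 = 40.99°.
a = sin²(Δφ/2) + cos φ₁ · cos φ₂ · sin²(Δλ/2) = 0.228824.
c = 2·atan2(√a, √(1−a)) = 0.99756 rad → d = 6371·c ≈ 6355.46 km.

6355 km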